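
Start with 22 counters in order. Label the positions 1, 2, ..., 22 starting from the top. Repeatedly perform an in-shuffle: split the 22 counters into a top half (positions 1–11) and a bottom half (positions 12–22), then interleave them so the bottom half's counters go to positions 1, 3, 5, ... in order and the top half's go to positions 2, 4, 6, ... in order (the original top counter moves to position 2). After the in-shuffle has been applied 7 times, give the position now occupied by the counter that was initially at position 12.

Track the counter's position through each in-shuffle:
12 → 1 → 2 → 4 → 8 → 16 → 9 → 18

18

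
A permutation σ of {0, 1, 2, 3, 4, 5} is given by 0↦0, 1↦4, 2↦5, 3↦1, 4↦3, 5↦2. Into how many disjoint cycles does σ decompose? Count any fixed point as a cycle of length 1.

3

Cycle decomposition: (0) (1 4 3) (2 5).
3 cycles.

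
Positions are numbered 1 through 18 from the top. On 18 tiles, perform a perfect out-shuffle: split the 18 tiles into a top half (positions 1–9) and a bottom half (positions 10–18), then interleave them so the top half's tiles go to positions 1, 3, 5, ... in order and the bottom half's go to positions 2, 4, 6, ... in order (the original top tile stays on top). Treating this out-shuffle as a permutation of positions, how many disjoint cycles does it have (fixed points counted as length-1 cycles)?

Trace each unvisited position around until it returns:
(1) (2 3 5 9 17 16 14 10) (4 7 13 8 15 12 6 11) (18)
4 cycles in total.

4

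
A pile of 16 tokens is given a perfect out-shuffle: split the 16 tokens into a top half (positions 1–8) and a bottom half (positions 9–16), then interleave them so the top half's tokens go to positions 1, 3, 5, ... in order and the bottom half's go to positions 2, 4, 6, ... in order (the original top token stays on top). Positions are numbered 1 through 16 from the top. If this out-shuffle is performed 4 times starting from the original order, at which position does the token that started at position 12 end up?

12

Track the token's position through each out-shuffle:
12 → 8 → 15 → 14 → 12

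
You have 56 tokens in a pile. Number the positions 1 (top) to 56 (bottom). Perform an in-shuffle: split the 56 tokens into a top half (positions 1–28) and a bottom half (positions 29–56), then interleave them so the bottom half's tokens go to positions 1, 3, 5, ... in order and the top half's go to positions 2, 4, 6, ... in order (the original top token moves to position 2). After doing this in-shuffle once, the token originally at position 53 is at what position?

49

Track the token's position through each in-shuffle:
53 → 49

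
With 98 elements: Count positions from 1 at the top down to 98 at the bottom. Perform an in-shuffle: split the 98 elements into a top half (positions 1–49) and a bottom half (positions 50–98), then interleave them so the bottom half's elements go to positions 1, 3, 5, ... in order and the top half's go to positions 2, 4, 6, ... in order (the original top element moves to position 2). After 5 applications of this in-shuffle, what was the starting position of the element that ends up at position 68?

64

Work backwards from position 68, undoing one in-shuffle at a time:
68 ← 34 ← 17 ← 58 ← 29 ← 64
So the element now at position 68 started at position 64.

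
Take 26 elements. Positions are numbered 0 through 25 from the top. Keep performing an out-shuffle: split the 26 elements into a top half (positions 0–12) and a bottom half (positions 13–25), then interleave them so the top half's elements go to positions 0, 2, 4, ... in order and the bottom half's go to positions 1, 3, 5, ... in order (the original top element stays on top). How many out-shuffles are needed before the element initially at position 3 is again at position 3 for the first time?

Follow position 3 under repeated out-shuffles:
3 → 6 → 12 → 24 → 23 → 21 → 17 → 9 → 18 → 11 → 22 → 19 → 13 → 1 → 2 → 4 → 8 → 16 → 7 → 14 → 3
It first returns after 20 out-shuffles.

20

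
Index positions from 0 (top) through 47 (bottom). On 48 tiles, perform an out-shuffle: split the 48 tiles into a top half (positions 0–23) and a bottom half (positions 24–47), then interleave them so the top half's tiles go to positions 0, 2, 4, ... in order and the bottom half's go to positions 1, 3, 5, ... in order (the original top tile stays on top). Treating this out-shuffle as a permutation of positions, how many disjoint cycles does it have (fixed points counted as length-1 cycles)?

4

Trace each unvisited position around until it returns:
(0) (1 2 4 8 16 32 ... len 23) (5 10 20 40 33 19 ... len 23) (47)
4 cycles in total.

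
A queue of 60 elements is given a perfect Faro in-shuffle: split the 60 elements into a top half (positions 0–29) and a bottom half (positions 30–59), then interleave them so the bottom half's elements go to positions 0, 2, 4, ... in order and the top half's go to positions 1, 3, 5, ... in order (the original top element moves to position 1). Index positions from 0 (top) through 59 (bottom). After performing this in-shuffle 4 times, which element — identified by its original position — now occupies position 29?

Work backwards from position 29, undoing one in-shuffle at a time:
29 ← 14 ← 37 ← 18 ← 39
So the element now at position 29 started at position 39.

39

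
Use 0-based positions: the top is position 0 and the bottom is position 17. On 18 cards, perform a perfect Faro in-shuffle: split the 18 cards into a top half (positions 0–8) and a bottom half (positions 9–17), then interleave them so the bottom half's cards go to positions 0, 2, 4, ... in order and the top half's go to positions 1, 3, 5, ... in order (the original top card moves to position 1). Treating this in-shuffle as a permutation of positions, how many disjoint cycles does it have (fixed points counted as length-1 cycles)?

Trace each unvisited position around until it returns:
(0 1 3 7 15 12 ... len 18)
1 cycle in total.

1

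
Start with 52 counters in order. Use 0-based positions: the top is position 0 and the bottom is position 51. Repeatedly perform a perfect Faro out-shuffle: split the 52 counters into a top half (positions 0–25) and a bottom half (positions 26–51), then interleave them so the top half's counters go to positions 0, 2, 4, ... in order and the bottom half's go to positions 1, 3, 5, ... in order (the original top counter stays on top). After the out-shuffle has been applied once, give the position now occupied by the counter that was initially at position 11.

22

Track the counter's position through each out-shuffle:
11 → 22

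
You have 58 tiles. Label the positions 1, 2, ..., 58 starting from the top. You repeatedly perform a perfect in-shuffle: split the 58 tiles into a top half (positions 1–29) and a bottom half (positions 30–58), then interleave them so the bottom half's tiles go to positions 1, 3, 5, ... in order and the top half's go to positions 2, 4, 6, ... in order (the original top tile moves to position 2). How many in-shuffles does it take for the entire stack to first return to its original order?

58

The in-shuffle permutes the 58 positions with cycle lengths [58].
Every tile is home exactly when every cycle has completed a whole number of laps, i.e. after lcm(58) = 58 in-shuffles.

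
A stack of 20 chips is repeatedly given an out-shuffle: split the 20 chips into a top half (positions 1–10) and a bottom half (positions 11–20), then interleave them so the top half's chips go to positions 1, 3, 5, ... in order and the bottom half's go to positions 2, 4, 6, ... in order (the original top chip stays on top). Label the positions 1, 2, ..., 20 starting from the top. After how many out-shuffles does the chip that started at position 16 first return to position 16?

Follow position 16 under repeated out-shuffles:
16 → 12 → 4 → 7 → 13 → 6 → 11 → 2 → 3 → 5 → 9 → 17 → 14 → 8 → 15 → 10 → 19 → 18 → 16
It first returns after 18 out-shuffles.

18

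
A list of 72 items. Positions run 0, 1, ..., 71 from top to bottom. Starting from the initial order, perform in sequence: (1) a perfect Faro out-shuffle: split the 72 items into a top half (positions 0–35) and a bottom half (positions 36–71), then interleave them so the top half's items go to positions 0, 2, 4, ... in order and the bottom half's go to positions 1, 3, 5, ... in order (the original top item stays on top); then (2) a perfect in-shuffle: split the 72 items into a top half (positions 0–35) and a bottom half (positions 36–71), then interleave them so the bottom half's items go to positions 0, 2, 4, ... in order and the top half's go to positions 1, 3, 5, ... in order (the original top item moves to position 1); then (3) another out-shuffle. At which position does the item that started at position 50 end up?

47

Track the item from position 50 forward through each operation:
  after op 1 (out-shuffle): 50 → 29
  after op 2 (in-shuffle): 29 → 59
  after op 3 (out-shuffle): 59 → 47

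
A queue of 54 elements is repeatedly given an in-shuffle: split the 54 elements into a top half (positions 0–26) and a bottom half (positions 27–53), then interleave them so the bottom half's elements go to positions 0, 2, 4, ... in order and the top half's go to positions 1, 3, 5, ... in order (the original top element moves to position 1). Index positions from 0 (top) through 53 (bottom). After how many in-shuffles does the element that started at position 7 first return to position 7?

Follow position 7 under repeated in-shuffles:
7 → 15 → 31 → 8 → 17 → 35 → 16 → 33 → 12 → 25 → 51 → 48 → 42 → 30 → 6 → 13 → 27 → 0 → 1 → 3 → 7
It first returns after 20 in-shuffles.

20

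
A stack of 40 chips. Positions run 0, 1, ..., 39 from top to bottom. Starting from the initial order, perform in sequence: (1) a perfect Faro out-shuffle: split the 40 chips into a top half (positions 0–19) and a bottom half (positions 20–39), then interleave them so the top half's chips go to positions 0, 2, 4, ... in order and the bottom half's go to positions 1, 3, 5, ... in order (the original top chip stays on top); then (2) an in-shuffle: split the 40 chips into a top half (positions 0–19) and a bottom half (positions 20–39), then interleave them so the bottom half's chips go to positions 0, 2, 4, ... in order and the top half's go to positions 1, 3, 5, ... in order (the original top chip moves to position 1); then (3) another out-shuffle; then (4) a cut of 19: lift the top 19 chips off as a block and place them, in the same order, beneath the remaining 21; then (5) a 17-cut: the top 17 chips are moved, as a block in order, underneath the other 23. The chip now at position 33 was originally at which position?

38

Undo the operations in reverse order, starting from position 33:
  undo op 5 (cut 17): 33 ← 10
  undo op 4 (cut 19): 10 ← 29
  undo op 3 (out-shuffle, from bottom half): 29 ← 34
  undo op 2 (in-shuffle, from bottom half): 34 ← 37
  undo op 1 (out-shuffle, from bottom half): 37 ← 38
So the chip at position 33 came from original position 38.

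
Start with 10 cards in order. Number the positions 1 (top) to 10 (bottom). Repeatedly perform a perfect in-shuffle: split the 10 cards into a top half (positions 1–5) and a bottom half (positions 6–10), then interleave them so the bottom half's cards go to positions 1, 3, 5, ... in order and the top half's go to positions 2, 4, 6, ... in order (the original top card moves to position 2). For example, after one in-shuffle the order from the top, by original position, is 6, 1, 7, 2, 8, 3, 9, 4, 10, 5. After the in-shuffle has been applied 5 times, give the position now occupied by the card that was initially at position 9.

Track the card's position through each in-shuffle:
9 → 7 → 3 → 6 → 1 → 2

2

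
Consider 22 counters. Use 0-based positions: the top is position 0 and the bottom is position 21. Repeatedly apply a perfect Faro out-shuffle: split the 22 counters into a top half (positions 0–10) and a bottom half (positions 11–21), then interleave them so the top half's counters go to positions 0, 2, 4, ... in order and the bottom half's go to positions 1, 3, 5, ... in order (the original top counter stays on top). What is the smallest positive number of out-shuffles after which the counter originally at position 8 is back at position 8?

Follow position 8 under repeated out-shuffles:
8 → 16 → 11 → 1 → 2 → 4 → 8
It first returns after 6 out-shuffles.

6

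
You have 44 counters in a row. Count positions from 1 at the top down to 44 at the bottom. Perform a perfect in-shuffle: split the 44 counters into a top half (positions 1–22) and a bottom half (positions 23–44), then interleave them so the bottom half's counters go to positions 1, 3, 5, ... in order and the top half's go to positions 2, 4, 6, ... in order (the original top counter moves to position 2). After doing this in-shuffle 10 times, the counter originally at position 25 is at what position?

40

Track the counter's position through each in-shuffle:
25 → 5 → 10 → 20 → 40 → 35 → 25 → 5 → 10 → 20 → 40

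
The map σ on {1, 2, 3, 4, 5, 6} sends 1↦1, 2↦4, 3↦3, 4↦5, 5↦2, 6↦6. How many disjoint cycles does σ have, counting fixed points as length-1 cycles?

Cycle decomposition: (1) (2 4 5) (3) (6).
4 cycles.

4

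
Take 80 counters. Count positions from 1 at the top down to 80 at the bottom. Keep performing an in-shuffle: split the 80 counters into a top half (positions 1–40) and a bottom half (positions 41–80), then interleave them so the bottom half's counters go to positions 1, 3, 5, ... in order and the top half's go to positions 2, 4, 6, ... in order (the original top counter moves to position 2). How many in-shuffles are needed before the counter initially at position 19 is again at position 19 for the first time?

Follow position 19 under repeated in-shuffles:
19 → 38 → 76 → 71 → 61 → 41 → 1 → 2 → ... → 19 (length 54)
It first returns after 54 in-shuffles.

54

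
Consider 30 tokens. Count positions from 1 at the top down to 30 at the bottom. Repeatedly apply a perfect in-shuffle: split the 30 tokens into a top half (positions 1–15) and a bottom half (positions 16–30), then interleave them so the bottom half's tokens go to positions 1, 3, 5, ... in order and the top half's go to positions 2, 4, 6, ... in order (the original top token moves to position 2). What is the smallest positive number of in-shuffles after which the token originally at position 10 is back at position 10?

5

Follow position 10 under repeated in-shuffles:
10 → 20 → 9 → 18 → 5 → 10
It first returns after 5 in-shuffles.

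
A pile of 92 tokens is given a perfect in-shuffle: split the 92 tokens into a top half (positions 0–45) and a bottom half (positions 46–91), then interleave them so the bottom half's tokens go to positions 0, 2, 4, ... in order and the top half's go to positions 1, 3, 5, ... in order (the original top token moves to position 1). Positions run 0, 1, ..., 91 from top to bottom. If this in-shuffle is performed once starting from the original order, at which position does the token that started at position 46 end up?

Track the token's position through each in-shuffle:
46 → 0

0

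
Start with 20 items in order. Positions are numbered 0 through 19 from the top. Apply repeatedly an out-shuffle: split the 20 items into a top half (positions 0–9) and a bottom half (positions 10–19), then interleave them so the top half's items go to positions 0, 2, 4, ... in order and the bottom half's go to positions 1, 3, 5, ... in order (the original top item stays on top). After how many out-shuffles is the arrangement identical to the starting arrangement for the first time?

18

The out-shuffle permutes the 20 positions with cycle lengths [1, 1, 18].
Every item is home exactly when every cycle has completed a whole number of laps, i.e. after lcm(1, 18) = 18 out-shuffles.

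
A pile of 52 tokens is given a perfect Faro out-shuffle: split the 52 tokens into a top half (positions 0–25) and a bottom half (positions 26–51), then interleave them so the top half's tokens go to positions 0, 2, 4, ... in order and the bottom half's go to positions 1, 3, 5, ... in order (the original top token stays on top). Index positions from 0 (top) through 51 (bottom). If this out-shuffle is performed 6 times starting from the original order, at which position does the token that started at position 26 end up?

32

Track the token's position through each out-shuffle:
26 → 1 → 2 → 4 → 8 → 16 → 32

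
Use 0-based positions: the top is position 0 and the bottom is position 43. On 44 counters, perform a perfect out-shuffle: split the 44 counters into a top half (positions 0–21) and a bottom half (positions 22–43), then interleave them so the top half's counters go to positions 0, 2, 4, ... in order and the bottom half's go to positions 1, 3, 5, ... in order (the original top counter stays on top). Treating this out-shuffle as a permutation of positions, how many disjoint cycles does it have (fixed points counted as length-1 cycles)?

Trace each unvisited position around until it returns:
(0) (1 2 4 8 16 32 ... len 14) (3 6 12 24 5 10 ... len 14) (7 14 28 13 26 9 ... len 14) (43)
5 cycles in total.

5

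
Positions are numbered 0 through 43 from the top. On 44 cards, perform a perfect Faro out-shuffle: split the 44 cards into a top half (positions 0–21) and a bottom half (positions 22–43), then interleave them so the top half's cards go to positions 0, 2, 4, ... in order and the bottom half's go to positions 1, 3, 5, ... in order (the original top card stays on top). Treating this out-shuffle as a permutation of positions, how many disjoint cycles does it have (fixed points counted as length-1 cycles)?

5

Trace each unvisited position around until it returns:
(0) (1 2 4 8 16 32 ... len 14) (3 6 12 24 5 10 ... len 14) (7 14 28 13 26 9 ... len 14) (43)
5 cycles in total.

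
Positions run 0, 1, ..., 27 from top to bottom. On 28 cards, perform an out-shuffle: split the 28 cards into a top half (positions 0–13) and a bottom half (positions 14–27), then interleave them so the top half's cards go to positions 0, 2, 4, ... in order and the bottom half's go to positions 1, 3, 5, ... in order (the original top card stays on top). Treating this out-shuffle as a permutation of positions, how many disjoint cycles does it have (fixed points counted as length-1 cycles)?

5

Trace each unvisited position around until it returns:
(0) (1 2 4 8 16 5 ... len 18) (3 6 12 24 21 15) (9 18) (27)
5 cycles in total.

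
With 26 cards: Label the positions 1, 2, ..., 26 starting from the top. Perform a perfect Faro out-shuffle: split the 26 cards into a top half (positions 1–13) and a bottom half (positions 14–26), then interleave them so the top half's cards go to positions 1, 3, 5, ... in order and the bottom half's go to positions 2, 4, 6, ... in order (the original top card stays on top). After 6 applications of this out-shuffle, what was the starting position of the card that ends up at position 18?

Work backwards from position 18, undoing one out-shuffle at a time:
18 ← 22 ← 24 ← 25 ← 13 ← 7 ← 4
So the card now at position 18 started at position 4.

4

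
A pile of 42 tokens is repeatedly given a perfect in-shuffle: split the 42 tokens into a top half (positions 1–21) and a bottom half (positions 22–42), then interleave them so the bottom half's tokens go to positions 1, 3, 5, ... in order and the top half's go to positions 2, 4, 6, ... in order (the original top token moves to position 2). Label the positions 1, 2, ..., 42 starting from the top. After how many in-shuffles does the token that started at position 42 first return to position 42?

14

Follow position 42 under repeated in-shuffles:
42 → 41 → 39 → 35 → 27 → 11 → 22 → 1 → 2 → 4 → 8 → 16 → 32 → 21 → 42
It first returns after 14 in-shuffles.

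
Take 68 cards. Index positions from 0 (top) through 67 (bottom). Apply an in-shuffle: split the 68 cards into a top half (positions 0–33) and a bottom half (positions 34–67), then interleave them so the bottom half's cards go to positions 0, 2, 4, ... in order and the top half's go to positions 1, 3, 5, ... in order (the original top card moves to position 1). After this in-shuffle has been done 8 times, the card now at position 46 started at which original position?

Work backwards from position 46, undoing one in-shuffle at a time:
46 ← 57 ← 28 ← 48 ← 58 ← 63 ← 31 ← 15 ← 7
So the card now at position 46 started at position 7.

7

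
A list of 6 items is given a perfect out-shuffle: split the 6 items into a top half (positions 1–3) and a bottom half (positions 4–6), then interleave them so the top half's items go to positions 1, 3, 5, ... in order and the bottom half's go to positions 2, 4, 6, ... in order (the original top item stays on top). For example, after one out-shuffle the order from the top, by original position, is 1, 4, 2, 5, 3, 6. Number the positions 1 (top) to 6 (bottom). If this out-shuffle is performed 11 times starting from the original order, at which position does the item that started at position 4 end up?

5

Track the item's position through each out-shuffle:
4 → 2 → 3 → 5 → 4 → 2 → 3 → 5 → 4 → 2 → 3 → 5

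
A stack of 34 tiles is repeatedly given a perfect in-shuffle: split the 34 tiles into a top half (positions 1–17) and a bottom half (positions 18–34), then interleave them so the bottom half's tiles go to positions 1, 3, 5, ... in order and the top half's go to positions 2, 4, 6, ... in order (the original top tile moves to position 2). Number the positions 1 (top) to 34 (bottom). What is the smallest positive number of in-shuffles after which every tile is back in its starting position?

12

The in-shuffle permutes the 34 positions with cycle lengths [3, 3, 4, 12, 12].
Every tile is home exactly when every cycle has completed a whole number of laps, i.e. after lcm(3, 4, 12) = 12 in-shuffles.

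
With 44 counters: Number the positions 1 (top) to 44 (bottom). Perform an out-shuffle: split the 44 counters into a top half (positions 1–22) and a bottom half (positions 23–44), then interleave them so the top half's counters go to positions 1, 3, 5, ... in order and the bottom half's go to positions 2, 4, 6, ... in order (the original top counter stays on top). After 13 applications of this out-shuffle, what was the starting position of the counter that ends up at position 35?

Work backwards from position 35, undoing one out-shuffle at a time:
35 ← 18 ← 31 ← 16 ← 30 ← ... ← 26 (13 steps).
So the counter now at position 35 started at position 26.

26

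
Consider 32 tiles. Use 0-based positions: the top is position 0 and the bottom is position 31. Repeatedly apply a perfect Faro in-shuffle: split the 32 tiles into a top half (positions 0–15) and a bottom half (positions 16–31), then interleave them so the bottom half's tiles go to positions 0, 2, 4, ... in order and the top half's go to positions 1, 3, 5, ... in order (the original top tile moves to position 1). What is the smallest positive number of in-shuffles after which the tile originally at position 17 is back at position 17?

Follow position 17 under repeated in-shuffles:
17 → 2 → 5 → 11 → 23 → 14 → 29 → 26 → 20 → 8 → 17
It first returns after 10 in-shuffles.

10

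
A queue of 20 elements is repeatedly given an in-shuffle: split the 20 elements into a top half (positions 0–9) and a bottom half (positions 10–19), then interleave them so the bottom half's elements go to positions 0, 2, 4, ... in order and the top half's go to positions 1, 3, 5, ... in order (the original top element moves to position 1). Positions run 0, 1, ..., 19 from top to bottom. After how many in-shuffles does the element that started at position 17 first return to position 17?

Follow position 17 under repeated in-shuffles:
17 → 14 → 8 → 17
It first returns after 3 in-shuffles.

3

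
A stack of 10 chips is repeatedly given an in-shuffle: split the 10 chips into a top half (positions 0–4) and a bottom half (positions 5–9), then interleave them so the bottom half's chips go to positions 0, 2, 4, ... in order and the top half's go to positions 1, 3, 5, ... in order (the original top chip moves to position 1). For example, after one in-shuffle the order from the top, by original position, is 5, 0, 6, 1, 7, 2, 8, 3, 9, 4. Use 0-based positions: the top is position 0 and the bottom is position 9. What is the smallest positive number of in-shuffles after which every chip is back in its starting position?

The in-shuffle permutes the 10 positions with cycle lengths [10].
Every chip is home exactly when every cycle has completed a whole number of laps, i.e. after lcm(10) = 10 in-shuffles.

10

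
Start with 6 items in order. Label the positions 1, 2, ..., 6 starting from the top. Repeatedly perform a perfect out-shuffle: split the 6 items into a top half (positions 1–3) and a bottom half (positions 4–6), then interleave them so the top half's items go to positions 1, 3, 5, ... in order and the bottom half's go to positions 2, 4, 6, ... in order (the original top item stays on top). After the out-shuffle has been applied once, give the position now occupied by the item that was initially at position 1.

Position 1 is a fixed point of every out-shuffle, so the item never moves.

1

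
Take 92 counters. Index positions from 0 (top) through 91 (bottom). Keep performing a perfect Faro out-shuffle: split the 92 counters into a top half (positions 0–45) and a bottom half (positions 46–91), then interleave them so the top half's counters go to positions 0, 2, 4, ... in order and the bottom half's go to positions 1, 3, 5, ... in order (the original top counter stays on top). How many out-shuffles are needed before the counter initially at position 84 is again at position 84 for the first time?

12

Follow position 84 under repeated out-shuffles:
84 → 77 → 63 → 35 → 70 → 49 → 7 → 14 → 28 → 56 → 21 → 42 → 84
It first returns after 12 out-shuffles.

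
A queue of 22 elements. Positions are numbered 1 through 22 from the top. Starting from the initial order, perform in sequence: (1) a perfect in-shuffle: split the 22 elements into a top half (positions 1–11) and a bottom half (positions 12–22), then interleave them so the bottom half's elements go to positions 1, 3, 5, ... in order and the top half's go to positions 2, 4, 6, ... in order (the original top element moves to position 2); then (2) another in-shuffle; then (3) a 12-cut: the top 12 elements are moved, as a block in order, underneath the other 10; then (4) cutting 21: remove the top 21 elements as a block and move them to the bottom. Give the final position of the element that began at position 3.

Track the element from position 3 forward through each operation:
  after op 1 (in-shuffle): 3 → 6
  after op 2 (in-shuffle): 6 → 12
  after op 3 (cut 12): 12 → 22
  after op 4 (cut 21): 22 → 1

1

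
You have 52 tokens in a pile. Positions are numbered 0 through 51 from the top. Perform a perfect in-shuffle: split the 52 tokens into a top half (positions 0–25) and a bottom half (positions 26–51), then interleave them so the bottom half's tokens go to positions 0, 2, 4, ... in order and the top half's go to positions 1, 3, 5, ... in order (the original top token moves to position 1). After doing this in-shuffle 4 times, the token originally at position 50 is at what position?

20

Track the token's position through each in-shuffle:
50 → 48 → 44 → 36 → 20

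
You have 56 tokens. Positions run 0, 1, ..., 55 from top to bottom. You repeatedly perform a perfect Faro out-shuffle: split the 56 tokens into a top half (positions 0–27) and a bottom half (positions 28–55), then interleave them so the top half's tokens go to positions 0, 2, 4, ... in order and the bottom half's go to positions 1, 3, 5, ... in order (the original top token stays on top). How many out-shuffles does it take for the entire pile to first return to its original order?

The out-shuffle permutes the 56 positions with cycle lengths [1, 1, 4, 10, 20, 20].
Every token is home exactly when every cycle has completed a whole number of laps, i.e. after lcm(1, 4, 10, 20) = 20 out-shuffles.

20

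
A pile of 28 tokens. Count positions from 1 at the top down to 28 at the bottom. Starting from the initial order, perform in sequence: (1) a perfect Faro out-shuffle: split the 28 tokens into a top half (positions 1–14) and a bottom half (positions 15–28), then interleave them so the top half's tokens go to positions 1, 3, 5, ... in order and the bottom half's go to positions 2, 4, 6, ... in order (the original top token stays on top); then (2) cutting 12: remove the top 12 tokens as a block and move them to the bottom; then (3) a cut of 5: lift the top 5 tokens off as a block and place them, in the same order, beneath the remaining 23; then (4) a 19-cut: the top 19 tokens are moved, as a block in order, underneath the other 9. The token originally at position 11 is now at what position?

13

Track the token from position 11 forward through each operation:
  after op 1 (out-shuffle): 11 → 21
  after op 2 (cut 12): 21 → 9
  after op 3 (cut 5): 9 → 4
  after op 4 (cut 19): 4 → 13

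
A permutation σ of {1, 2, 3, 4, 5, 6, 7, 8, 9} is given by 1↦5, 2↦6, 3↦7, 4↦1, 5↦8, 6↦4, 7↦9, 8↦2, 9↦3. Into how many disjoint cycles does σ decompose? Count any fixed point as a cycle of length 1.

2

Cycle decomposition: (1 5 8 2 6 4) (3 7 9).
2 cycles.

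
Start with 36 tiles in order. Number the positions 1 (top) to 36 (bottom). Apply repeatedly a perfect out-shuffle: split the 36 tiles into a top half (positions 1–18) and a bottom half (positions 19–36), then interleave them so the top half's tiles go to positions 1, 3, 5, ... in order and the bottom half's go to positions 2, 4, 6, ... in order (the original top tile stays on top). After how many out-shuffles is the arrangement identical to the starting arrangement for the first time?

12

The out-shuffle permutes the 36 positions with cycle lengths [1, 1, 3, 3, 4, 12, 12].
Every tile is home exactly when every cycle has completed a whole number of laps, i.e. after lcm(1, 3, 4, 12) = 12 out-shuffles.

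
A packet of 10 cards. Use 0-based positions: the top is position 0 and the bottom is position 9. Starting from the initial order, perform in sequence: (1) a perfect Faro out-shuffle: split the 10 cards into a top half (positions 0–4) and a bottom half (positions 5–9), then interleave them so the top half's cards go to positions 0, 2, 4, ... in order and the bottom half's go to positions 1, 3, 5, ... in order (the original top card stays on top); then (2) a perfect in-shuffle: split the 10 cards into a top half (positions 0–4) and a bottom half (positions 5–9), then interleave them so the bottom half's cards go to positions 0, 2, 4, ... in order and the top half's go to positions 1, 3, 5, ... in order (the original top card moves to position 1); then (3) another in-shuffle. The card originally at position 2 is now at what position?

Track the card from position 2 forward through each operation:
  after op 1 (out-shuffle): 2 → 4
  after op 2 (in-shuffle): 4 → 9
  after op 3 (in-shuffle): 9 → 8

8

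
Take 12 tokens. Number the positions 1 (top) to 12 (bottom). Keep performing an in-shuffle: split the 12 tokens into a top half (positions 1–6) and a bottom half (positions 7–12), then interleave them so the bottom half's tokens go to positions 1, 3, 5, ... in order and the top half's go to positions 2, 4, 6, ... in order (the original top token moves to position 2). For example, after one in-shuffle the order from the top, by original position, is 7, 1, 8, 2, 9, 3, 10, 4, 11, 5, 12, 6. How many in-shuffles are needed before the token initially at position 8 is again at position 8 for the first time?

Follow position 8 under repeated in-shuffles:
8 → 3 → 6 → 12 → 11 → 9 → 5 → 10 → 7 → 1 → 2 → 4 → 8
It first returns after 12 in-shuffles.

12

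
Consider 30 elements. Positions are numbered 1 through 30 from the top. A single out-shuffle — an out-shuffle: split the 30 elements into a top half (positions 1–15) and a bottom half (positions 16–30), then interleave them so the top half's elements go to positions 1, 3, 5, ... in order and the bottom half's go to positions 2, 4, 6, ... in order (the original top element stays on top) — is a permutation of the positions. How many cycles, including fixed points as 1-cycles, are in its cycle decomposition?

Trace each unvisited position around until it returns:
(1) (2 3 5 9 17 4 ... len 28) (30)
3 cycles in total.

3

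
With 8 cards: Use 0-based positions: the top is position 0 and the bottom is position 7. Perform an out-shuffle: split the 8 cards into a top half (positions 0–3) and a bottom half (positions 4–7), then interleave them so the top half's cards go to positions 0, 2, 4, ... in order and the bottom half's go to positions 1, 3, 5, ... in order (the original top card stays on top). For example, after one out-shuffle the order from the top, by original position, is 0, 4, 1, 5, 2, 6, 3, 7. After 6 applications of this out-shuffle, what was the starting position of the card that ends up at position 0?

0

Work backwards from position 0, undoing one out-shuffle at a time:
0 ← 0 ← 0 ← 0 ← 0 ← 0 ← 0
So the card now at position 0 started at position 0.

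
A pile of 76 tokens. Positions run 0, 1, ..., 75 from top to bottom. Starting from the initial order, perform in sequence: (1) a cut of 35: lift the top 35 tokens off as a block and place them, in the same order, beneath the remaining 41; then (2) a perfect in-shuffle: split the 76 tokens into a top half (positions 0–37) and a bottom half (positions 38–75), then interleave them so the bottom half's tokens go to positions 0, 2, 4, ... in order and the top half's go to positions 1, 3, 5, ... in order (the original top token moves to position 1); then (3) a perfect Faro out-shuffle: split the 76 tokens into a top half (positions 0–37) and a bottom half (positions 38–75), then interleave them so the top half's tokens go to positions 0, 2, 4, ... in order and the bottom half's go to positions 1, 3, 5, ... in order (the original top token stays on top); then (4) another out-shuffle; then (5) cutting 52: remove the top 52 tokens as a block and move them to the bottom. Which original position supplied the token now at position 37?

Undo the operations in reverse order, starting from position 37:
  undo op 5 (cut 52): 37 ← 13
  undo op 4 (out-shuffle, from bottom half): 13 ← 44
  undo op 3 (out-shuffle, from top half): 44 ← 22
  undo op 2 (in-shuffle, from bottom half): 22 ← 49
  undo op 1 (cut 35): 49 ← 8
So the token at position 37 came from original position 8.

8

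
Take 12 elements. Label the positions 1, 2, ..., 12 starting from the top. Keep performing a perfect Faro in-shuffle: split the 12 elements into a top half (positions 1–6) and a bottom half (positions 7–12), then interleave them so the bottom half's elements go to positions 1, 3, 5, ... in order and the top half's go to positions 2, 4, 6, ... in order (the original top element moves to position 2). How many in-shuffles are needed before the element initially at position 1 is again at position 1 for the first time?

12

Follow position 1 under repeated in-shuffles:
1 → 2 → 4 → 8 → 3 → 6 → 12 → 11 → 9 → 5 → 10 → 7 → 1
It first returns after 12 in-shuffles.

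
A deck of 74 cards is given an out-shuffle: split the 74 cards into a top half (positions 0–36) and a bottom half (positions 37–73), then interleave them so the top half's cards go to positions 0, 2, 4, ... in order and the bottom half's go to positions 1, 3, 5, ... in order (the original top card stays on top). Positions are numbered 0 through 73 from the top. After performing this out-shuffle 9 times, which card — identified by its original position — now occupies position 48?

48

Work backwards from position 48, undoing one out-shuffle at a time:
48 ← 24 ← 12 ← 6 ← 3 ← 38 ← 19 ← 46 ← 23 ← 48
So the card now at position 48 started at position 48.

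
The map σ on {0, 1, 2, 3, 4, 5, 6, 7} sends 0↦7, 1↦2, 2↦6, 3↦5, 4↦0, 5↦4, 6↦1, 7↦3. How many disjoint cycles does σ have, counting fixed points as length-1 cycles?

2

Cycle decomposition: (0 7 3 5 4) (1 2 6).
2 cycles.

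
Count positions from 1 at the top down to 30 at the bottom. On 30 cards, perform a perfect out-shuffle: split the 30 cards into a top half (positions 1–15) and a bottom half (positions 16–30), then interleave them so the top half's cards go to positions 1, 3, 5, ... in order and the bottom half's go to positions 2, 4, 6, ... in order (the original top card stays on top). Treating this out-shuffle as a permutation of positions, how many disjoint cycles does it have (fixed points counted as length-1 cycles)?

Trace each unvisited position around until it returns:
(1) (2 3 5 9 17 4 ... len 28) (30)
3 cycles in total.

3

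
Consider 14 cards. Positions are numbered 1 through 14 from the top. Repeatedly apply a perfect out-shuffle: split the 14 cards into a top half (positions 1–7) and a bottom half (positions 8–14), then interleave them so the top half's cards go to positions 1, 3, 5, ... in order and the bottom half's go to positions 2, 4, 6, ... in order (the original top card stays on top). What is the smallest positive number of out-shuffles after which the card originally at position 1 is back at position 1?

1

Position 1 is fixed by the out-shuffle; it is already back after 1 application.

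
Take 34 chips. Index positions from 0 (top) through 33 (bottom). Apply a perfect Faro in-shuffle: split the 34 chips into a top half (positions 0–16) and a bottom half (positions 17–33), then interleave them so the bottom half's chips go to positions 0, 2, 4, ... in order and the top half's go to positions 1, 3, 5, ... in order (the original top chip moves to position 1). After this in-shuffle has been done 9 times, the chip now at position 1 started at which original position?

Work backwards from position 1, undoing one in-shuffle at a time:
1 ← 0 ← 17 ← 8 ← 21 ← 10 ← 22 ← 28 ← 31 ← 15
So the chip now at position 1 started at position 15.

15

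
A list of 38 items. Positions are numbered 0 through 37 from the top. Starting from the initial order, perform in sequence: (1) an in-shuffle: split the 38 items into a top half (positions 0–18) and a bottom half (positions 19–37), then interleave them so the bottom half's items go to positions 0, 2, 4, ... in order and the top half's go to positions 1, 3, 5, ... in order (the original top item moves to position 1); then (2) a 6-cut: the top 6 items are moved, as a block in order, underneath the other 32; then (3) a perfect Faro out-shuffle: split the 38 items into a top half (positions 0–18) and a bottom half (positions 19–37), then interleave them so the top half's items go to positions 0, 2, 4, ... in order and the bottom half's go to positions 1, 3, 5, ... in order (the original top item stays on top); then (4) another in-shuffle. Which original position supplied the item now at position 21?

5

Undo the operations in reverse order, starting from position 21:
  undo op 4 (in-shuffle, from top half): 21 ← 10
  undo op 3 (out-shuffle, from top half): 10 ← 5
  undo op 2 (cut 6): 5 ← 11
  undo op 1 (in-shuffle, from top half): 11 ← 5
So the item at position 21 came from original position 5.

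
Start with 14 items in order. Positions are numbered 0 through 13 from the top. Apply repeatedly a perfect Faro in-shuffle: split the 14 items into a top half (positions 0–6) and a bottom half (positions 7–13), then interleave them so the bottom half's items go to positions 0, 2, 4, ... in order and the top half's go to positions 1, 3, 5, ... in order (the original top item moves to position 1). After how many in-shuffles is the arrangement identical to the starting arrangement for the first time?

The in-shuffle permutes the 14 positions with cycle lengths [2, 4, 4, 4].
Every item is home exactly when every cycle has completed a whole number of laps, i.e. after lcm(2, 4) = 4 in-shuffles.

4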